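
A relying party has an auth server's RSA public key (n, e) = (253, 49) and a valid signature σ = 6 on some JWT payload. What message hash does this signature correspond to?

2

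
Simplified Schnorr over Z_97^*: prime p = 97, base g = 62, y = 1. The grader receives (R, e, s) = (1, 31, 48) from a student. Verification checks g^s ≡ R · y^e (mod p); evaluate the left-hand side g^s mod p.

1

Squares mod 97: 62^1≡62, 62^2≡61, 62^4≡35, 62^8≡61, 62^16≡35, 62^32≡61
48 = 32 + 16, so 62^48 ≡ 61·35 ≡ 1 (mod 97)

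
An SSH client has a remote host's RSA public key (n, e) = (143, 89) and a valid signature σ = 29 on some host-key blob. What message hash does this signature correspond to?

σ^2 ≡ 29^2 = 841 ≡ 126
σ^4 ≡ 126^2 = 15876 ≡ 3
σ^8 ≡ 3^2 = 9
σ^16 ≡ 9^2 = 81
σ^32 ≡ 81^2 = 6561 ≡ 126
σ^64 ≡ 126^2 = 15876 ≡ 3
89 = 64 + 16 + 8 + 1, so σ^89 ≡ 3·81·9·29 ≡ 74 (mod 143)

74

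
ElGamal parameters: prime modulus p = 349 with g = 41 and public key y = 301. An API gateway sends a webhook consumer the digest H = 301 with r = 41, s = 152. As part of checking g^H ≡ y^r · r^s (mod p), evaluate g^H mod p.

126

41^2 = 1681 ≡ 285
41^4 ≡ 285^2 = 81225 ≡ 257
41^8 ≡ 257^2 = 66049 ≡ 88
41^16 ≡ 88^2 = 7744 ≡ 66
41^32 ≡ 66^2 = 4356 ≡ 168
41^64 ≡ 168^2 = 28224 ≡ 304
41^128 ≡ 304^2 = 92416 ≡ 280
41^256 ≡ 280^2 = 78400 ≡ 224
301 = 256 + 32 + 8 + 4 + 1, so 41^301 ≡ 224·168·88·257·41 ≡ 126 (mod 349)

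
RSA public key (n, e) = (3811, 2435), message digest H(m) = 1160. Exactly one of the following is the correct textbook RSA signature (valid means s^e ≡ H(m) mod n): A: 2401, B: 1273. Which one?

B

Candidate A: 2401^2 = 5764801 ≡ 2569; 2401^4 ≡ 2569^2 = 6599761 ≡ 2920; 2401^8 ≡ 2920^2 = 8526400 ≡ 1193; 2401^16 ≡ 1193^2 = 1423249 ≡ 1746; 2401^32 ≡ 1746^2 = 3048516 ≡ 3527; 2401^64 ≡ 3527^2 = 12439729 ≡ 625; 2401^128 ≡ 625^2 = 390625 ≡ 1903; 2401^256 ≡ 1903^2 = 3621409 ≡ 959; 2401^512 ≡ 959^2 = 919681 ≡ 1230; 2401^1024 ≡ 1230^2 = 1512900 ≡ 3744; 2401^2048 ≡ 3744^2 = 14017536 ≡ 678; 2435 = 2048 + 256 + 128 + 2 + 1, so 2401^2435 ≡ 678·959·1903·2569·2401 ≡ 3046 (mod 3811)
Candidate B: 1273^2 = 1620529 ≡ 854; 1273^4 ≡ 854^2 = 729316 ≡ 1415; 1273^8 ≡ 1415^2 = 2002225 ≡ 1450; 1273^16 ≡ 1450^2 = 2102500 ≡ 2639; 1273^32 ≡ 2639^2 = 6964321 ≡ 1624; 1273^64 ≡ 1624^2 = 2637376 ≡ 164; 1273^128 ≡ 164^2 = 26896 ≡ 219; 1273^256 ≡ 219^2 = 47961 ≡ 2229; 1273^512 ≡ 2229^2 = 4968441 ≡ 2708; 1273^1024 ≡ 2708^2 = 7333264 ≡ 900; 1273^2048 ≡ 900^2 = 810000 ≡ 2068; 2435 = 2048 + 256 + 128 + 2 + 1, so 1273^2435 ≡ 2068·2229·219·854·1273 ≡ 1160 (mod 3811)
  → matches H(m) = 1160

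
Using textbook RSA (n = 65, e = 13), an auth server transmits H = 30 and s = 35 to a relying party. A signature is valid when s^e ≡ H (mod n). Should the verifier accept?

reject

s^2 ≡ 35^2 = 1225 ≡ 55
s^4 ≡ 55^2 = 3025 ≡ 35
s^8 ≡ 35^2 = 1225 ≡ 55
13 = 8 + 4 + 1, so s^13 ≡ 55·35·35 ≡ 35 (mod 65)
The recovered value 35 does not match the digest 30.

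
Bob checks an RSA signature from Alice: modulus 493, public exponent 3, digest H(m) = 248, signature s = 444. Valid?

no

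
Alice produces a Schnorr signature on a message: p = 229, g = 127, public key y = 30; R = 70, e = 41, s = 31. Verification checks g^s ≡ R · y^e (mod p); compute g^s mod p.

166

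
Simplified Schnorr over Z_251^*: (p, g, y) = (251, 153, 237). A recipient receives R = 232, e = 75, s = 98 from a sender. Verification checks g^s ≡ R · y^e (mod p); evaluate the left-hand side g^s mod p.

122

Squares mod 251: 153^1≡153, 153^2≡66, 153^4≡89, 153^8≡140, 153^16≡22, 153^32≡233, 153^64≡73
98 = 64 + 32 + 2, so 153^98 ≡ 73·233·66 ≡ 122 (mod 251)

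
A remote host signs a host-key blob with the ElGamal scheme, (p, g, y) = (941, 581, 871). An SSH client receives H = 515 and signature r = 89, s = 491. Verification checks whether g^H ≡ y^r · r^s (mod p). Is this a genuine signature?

genuine

Left side g^H mod p:
Squares mod 941: 581^1≡581, 581^2≡683, 581^4≡694, 581^8≡785, 581^16≡811, 581^32≡903, 581^64≡503, 581^128≡821, 581^256≡285, 581^512≡299
515 = 512 + 2 + 1, so 581^515 ≡ 299·683·581 ≡ 328 (mod 941)
Right side y^r · r^s mod p:
Squares mod 941: 871^1≡871, 871^2≡195, 871^4≡385, 871^8≡488, 871^16≡71, 871^32≡336, 871^64≡917
89 = 64 + 16 + 8 + 1, so 871^89 ≡ 917·71·488·871 ≡ 262 (mod 941)
Squares mod 941: 89^1≡89, 89^2≡393, 89^4≡125, 89^8≡569, 89^16≡57, 89^32≡426, 89^64≡804, 89^128≡890, 89^256≡719
491 = 256 + 128 + 64 + 32 + 8 + 2 + 1, so 89^491 ≡ 719·890·804·426·569·393·89 ≡ 109 (mod 941)
262·109 = 28558 ≡ 328 (mod 941)
328 ≡ 328 (mod 941), so the signature is genuine.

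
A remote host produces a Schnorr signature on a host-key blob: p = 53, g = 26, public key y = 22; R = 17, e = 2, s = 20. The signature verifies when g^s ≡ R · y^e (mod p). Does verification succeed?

fails

g^s mod p:
26^2 = 676 ≡ 40
26^4 ≡ 40^2 = 1600 ≡ 10
26^8 ≡ 10^2 = 100 ≡ 47
26^16 ≡ 47^2 = 2209 ≡ 36
20 = 16 + 4, so 26^20 ≡ 36·10 ≡ 42 (mod 53)
R · y^e mod p:
22^2 = 484 ≡ 7
17·7 = 119 ≡ 13 (mod 53)
42 ≠ 13; the check fails.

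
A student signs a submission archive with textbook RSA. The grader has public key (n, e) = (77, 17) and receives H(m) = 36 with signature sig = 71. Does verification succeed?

passes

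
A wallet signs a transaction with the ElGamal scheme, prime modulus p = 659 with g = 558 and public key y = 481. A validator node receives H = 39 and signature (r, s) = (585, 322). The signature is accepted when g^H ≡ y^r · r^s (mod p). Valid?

Left side g^H mod p:
558^2 = 311364 ≡ 316
558^4 ≡ 316^2 = 99856 ≡ 347
558^8 ≡ 347^2 = 120409 ≡ 471
558^16 ≡ 471^2 = 221841 ≡ 417
558^32 ≡ 417^2 = 173889 ≡ 572
39 = 32 + 4 + 2 + 1, so 558^39 ≡ 572·347·316·558 ≡ 86 (mod 659)
Right side y^r · r^s mod p:
481^2 = 231361 ≡ 52
481^4 ≡ 52^2 = 2704 ≡ 68
481^8 ≡ 68^2 = 4624 ≡ 11
481^16 ≡ 11^2 = 121
481^32 ≡ 121^2 = 14641 ≡ 143
481^64 ≡ 143^2 = 20449 ≡ 20
481^128 ≡ 20^2 = 400
481^256 ≡ 400^2 = 160000 ≡ 522
481^512 ≡ 522^2 = 272484 ≡ 317
585 = 512 + 64 + 8 + 1, so 481^585 ≡ 317·20·11·481 ≡ 522 (mod 659)
585^2 = 342225 ≡ 204
585^4 ≡ 204^2 = 41616 ≡ 99
585^8 ≡ 99^2 = 9801 ≡ 575
585^16 ≡ 575^2 = 330625 ≡ 466
585^32 ≡ 466^2 = 217156 ≡ 345
585^64 ≡ 345^2 = 119025 ≡ 405
585^128 ≡ 405^2 = 164025 ≡ 593
585^256 ≡ 593^2 = 351649 ≡ 402
322 = 256 + 64 + 2, so 585^322 ≡ 402·405·204 ≡ 299 (mod 659)
522·299 = 156078 ≡ 554 (mod 659)
86 ≠ 554, so verification fails.

no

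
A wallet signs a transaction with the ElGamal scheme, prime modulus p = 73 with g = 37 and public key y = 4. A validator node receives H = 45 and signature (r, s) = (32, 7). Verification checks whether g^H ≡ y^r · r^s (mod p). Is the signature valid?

valid

Left side g^H mod p:
37^45 mod 73 = 1
Right side y^r · r^s mod p:
4^32 mod 73 = 2
32^7 mod 73 = 37
2·37 = 74 ≡ 1 (mod 73)
1 ≡ 1 (mod 73), so the signature is genuine.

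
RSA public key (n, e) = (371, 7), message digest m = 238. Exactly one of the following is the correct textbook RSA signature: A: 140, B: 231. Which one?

A

Candidate A: Squares mod 371: 140^1≡140, 140^2≡308, 140^4≡259; 7 = 4 + 2 + 1, so 140^7 ≡ 259·308·140 ≡ 238 (mod 371)
  → matches m = 238
Candidate B: Squares mod 371: 231^1≡231, 231^2≡308, 231^4≡259; 7 = 4 + 2 + 1, so 231^7 ≡ 259·308·231 ≡ 133 (mod 371)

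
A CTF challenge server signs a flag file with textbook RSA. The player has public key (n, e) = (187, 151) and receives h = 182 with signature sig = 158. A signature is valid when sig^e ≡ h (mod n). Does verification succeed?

sig^2 ≡ 158^2 = 24964 ≡ 93
sig^4 ≡ 93^2 = 8649 ≡ 47
sig^8 ≡ 47^2 = 2209 ≡ 152
sig^16 ≡ 152^2 = 23104 ≡ 103
sig^32 ≡ 103^2 = 10609 ≡ 137
sig^64 ≡ 137^2 = 18769 ≡ 69
sig^128 ≡ 69^2 = 4761 ≡ 86
151 = 128 + 16 + 4 + 2 + 1, so sig^151 ≡ 86·103·47·93·158 ≡ 180 (mod 187)
The recovered value 180 does not match the digest 182.

fails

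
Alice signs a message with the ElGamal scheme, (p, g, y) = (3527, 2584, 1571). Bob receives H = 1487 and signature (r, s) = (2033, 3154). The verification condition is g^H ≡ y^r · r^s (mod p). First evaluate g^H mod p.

Squares mod 3527: 2584^1≡2584, 2584^2≡445, 2584^4≡513, 2584^8≡2171, 2584^16≡1169, 2584^32≡1612, 2584^64≡2672, 2584^128≡936, 2584^256≡1400, 2584^512≡2515, 2584^1024≡1314
1487 = 1024 + 256 + 128 + 64 + 8 + 4 + 2 + 1, so 2584^1487 ≡ 1314·1400·936·2672·2171·513·445·2584 ≡ 832 (mod 3527)

832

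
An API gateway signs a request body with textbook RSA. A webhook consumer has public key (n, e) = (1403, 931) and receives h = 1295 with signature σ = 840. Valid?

σ^2 ≡ 840^2 = 705600 ≡ 1294
σ^4 ≡ 1294^2 = 1674436 ≡ 657
σ^8 ≡ 657^2 = 431649 ≡ 928
σ^16 ≡ 928^2 = 861184 ≡ 1145
σ^32 ≡ 1145^2 = 1311025 ≡ 623
σ^64 ≡ 623^2 = 388129 ≡ 901
σ^128 ≡ 901^2 = 811801 ≡ 867
σ^256 ≡ 867^2 = 751689 ≡ 1084
σ^512 ≡ 1084^2 = 1175056 ≡ 745
931 = 512 + 256 + 128 + 32 + 2 + 1, so σ^931 ≡ 745·1084·867·623·1294·840 ≡ 108 (mod 1403)
σ^931 mod 1403 = 108, but h = 1295.

no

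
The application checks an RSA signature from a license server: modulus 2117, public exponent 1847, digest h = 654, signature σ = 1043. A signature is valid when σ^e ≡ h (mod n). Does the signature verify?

does not verify

Squares mod 2117: σ^1≡1043, σ^2≡1828, σ^4≡958, σ^8≡1103, σ^16≡1451, σ^32≡1103, σ^64≡1451, σ^128≡1103, σ^256≡1451, σ^512≡1103, σ^1024≡1451
1847 = 1024 + 512 + 256 + 32 + 16 + 4 + 2 + 1, so σ^1847 ≡ 1451·1103·1451·1103·1451·958·1828·1043 ≡ 956 (mod 2117)
The recovered value 956 does not match the digest 654.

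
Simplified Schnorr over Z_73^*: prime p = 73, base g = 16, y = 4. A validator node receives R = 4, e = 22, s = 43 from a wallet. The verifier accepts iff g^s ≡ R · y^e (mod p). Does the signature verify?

verifies

g^s mod p:
16^2 = 256 ≡ 37
16^4 ≡ 37^2 = 1369 ≡ 55
16^8 ≡ 55^2 = 3025 ≡ 32
16^16 ≡ 32^2 = 1024 ≡ 2
16^32 ≡ 2^2 = 4
43 = 32 + 8 + 2 + 1, so 16^43 ≡ 4·32·37·16 ≡ 2 (mod 73)
R · y^e mod p:
4^2 = 16
4^4 ≡ 16^2 = 256 ≡ 37
4^8 ≡ 37^2 = 1369 ≡ 55
4^16 ≡ 55^2 = 3025 ≡ 32
22 = 16 + 4 + 2, so 4^22 ≡ 32·37·16 ≡ 37 (mod 73)
4·37 = 148 ≡ 2 (mod 73)
2 ≡ 2 (mod 73); signature holds.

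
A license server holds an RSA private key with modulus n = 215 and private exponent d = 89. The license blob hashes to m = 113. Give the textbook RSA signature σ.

m^2 ≡ 113^2 = 12769 ≡ 84
m^4 ≡ 84^2 = 7056 ≡ 176
m^8 ≡ 176^2 = 30976 ≡ 16
m^16 ≡ 16^2 = 256 ≡ 41
m^32 ≡ 41^2 = 1681 ≡ 176
m^64 ≡ 176^2 = 30976 ≡ 16
89 = 64 + 16 + 8 + 1, so m^89 ≡ 16·41·16·113 ≡ 108 (mod 215)

108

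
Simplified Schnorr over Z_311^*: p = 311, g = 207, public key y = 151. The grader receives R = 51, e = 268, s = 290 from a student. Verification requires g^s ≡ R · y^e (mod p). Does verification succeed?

g^s mod p:
207^2 = 42849 ≡ 242
207^4 ≡ 242^2 = 58564 ≡ 96
207^8 ≡ 96^2 = 9216 ≡ 197
207^16 ≡ 197^2 = 38809 ≡ 245
207^32 ≡ 245^2 = 60025 ≡ 2
207^64 ≡ 2^2 = 4
207^128 ≡ 4^2 = 16
207^256 ≡ 16^2 = 256
290 = 256 + 32 + 2, so 207^290 ≡ 256·2·242 ≡ 126 (mod 311)
R · y^e mod p:
151^2 = 22801 ≡ 98
151^4 ≡ 98^2 = 9604 ≡ 274
151^8 ≡ 274^2 = 75076 ≡ 125
151^16 ≡ 125^2 = 15625 ≡ 75
151^32 ≡ 75^2 = 5625 ≡ 27
151^64 ≡ 27^2 = 729 ≡ 107
151^128 ≡ 107^2 = 11449 ≡ 253
151^256 ≡ 253^2 = 64009 ≡ 254
268 = 256 + 8 + 4, so 151^268 ≡ 254·125·274 ≡ 208 (mod 311)
51·208 = 10608 ≡ 34 (mod 311)
126 ≠ 34; the check fails.

fails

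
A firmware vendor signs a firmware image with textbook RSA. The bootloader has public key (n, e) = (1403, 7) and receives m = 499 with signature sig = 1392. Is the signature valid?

sig^2 ≡ 1392^2 = 1937664 ≡ 121
sig^4 ≡ 121^2 = 14641 ≡ 611
7 = 4 + 2 + 1, so sig^7 ≡ 611·121·1392 ≡ 499 (mod 1403)
499 = m, so the signature checks out.

valid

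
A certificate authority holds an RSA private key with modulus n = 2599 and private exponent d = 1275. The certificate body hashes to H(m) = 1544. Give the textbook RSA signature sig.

(H(m))^2 ≡ 1544^2 = 2383936 ≡ 653
(H(m))^4 ≡ 653^2 = 426409 ≡ 173
(H(m))^8 ≡ 173^2 = 29929 ≡ 1340
(H(m))^16 ≡ 1340^2 = 1795600 ≡ 2290
(H(m))^32 ≡ 2290^2 = 5244100 ≡ 1917
(H(m))^64 ≡ 1917^2 = 3674889 ≡ 2502
(H(m))^128 ≡ 2502^2 = 6260004 ≡ 1612
(H(m))^256 ≡ 1612^2 = 2598544 ≡ 2143
(H(m))^512 ≡ 2143^2 = 4592449 ≡ 16
(H(m))^1024 ≡ 16^2 = 256
1275 = 1024 + 128 + 64 + 32 + 16 + 8 + 2 + 1, so (H(m))^1275 ≡ 256·1612·2502·1917·2290·1340·653·1544 ≡ 2492 (mod 2599)

2492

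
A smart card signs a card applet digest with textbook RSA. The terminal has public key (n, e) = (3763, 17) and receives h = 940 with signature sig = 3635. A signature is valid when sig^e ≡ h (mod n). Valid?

Squares mod 3763: sig^1≡3635, sig^2≡1332, sig^4≡1851, sig^8≡1871, sig^16≡1051
17 = 16 + 1, so sig^17 ≡ 1051·3635 ≡ 940 (mod 3763)
Since 940 equals the digest 940, verification succeeds.

yes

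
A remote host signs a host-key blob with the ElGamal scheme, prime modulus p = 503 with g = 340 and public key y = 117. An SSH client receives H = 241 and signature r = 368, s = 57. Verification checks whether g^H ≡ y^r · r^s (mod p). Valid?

Left side g^H mod p:
Squares mod 503: 340^1≡340, 340^2≡413, 340^4≡52, 340^8≡189, 340^16≡8, 340^32≡64, 340^64≡72, 340^128≡154
241 = 128 + 64 + 32 + 16 + 1, so 340^241 ≡ 154·72·64·8·340 ≡ 421 (mod 503)
Right side y^r · r^s mod p:
Squares mod 503: 117^1≡117, 117^2≡108, 117^4≡95, 117^8≡474, 117^16≡338, 117^32≡63, 117^64≡448, 117^128≡7, 117^256≡49
368 = 256 + 64 + 32 + 16, so 117^368 ≡ 49·448·63·338 ≡ 443 (mod 503)
Squares mod 503: 368^1≡368, 368^2≡117, 368^4≡108, 368^8≡95, 368^16≡474, 368^32≡338
57 = 32 + 16 + 8 + 1, so 368^57 ≡ 338·474·95·368 ≡ 387 (mod 503)
443·387 = 171441 ≡ 421 (mod 503)
421 ≡ 421 (mod 503), so the signature is genuine.

yes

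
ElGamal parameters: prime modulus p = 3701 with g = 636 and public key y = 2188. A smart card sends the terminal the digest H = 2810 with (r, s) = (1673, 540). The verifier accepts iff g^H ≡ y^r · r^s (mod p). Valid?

yes

Left side g^H mod p:
636^2 = 404496 ≡ 1087
636^4 ≡ 1087^2 = 1181569 ≡ 950
636^8 ≡ 950^2 = 902500 ≡ 3157
636^16 ≡ 3157^2 = 9966649 ≡ 3557
636^32 ≡ 3557^2 = 12652249 ≡ 2231
636^64 ≡ 2231^2 = 4977361 ≡ 3217
636^128 ≡ 3217^2 = 10349089 ≡ 1093
636^256 ≡ 1093^2 = 1194649 ≡ 2927
636^512 ≡ 2927^2 = 8567329 ≡ 3215
636^1024 ≡ 3215^2 = 10336225 ≡ 3033
636^2048 ≡ 3033^2 = 9199089 ≡ 2104
2810 = 2048 + 512 + 128 + 64 + 32 + 16 + 8 + 2, so 636^2810 ≡ 2104·3215·1093·3217·2231·3557·3157·1087 ≡ 1895 (mod 3701)
Right side y^r · r^s mod p:
2188^2 = 4787344 ≡ 1951
2188^4 ≡ 1951^2 = 3806401 ≡ 1773
2188^8 ≡ 1773^2 = 3143529 ≡ 1380
2188^16 ≡ 1380^2 = 1904400 ≡ 2086
2188^32 ≡ 2086^2 = 4351396 ≡ 2721
2188^64 ≡ 2721^2 = 7403841 ≡ 1841
2188^128 ≡ 1841^2 = 3389281 ≡ 2866
2188^256 ≡ 2866^2 = 8213956 ≡ 1437
2188^512 ≡ 1437^2 = 2064969 ≡ 3512
2188^1024 ≡ 3512^2 = 12334144 ≡ 2412
1673 = 1024 + 512 + 128 + 8 + 1, so 2188^1673 ≡ 2412·3512·2866·1380·2188 ≡ 2321 (mod 3701)
1673^2 = 2798929 ≡ 973
1673^4 ≡ 973^2 = 946729 ≡ 2974
1673^8 ≡ 2974^2 = 8844676 ≡ 2987
1673^16 ≡ 2987^2 = 8922169 ≡ 2759
1673^32 ≡ 2759^2 = 7612081 ≡ 2825
1673^64 ≡ 2825^2 = 7980625 ≡ 1269
1673^128 ≡ 1269^2 = 1610361 ≡ 426
1673^256 ≡ 426^2 = 181476 ≡ 127
1673^512 ≡ 127^2 = 16129 ≡ 1325
540 = 512 + 16 + 8 + 4, so 1673^540 ≡ 1325·2759·2987·2974 ≡ 2238 (mod 3701)
2321·2238 = 5194398 ≡ 1895 (mod 3701)
1895 ≡ 1895 (mod 3701), so the signature is genuine.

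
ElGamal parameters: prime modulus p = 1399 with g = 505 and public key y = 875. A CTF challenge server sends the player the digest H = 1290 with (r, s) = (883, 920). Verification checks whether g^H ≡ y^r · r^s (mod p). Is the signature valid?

Left side g^H mod p:
Squares mod 1399: 505^1≡505, 505^2≡407, 505^4≡567, 505^8≡1118, 505^16≡617, 505^32≡161, 505^64≡739, 505^128≡511, 505^256≡907, 505^512≡37, 505^1024≡1369
1290 = 1024 + 256 + 8 + 2, so 505^1290 ≡ 1369·907·1118·407 ≡ 263 (mod 1399)
Right side y^r · r^s mod p:
Squares mod 1399: 875^1≡875, 875^2≡372, 875^4≡1282, 875^8≡1098, 875^16≡1065, 875^32≡1035, 875^64≡990, 875^128≡800, 875^256≡657, 875^512≡757
883 = 512 + 256 + 64 + 32 + 16 + 2 + 1, so 875^883 ≡ 757·657·990·1035·1065·372·875 ≡ 1180 (mod 1399)
Squares mod 1399: 883^1≡883, 883^2≡446, 883^4≡258, 883^8≡811, 883^16≡191, 883^32≡107, 883^64≡257, 883^128≡296, 883^256≡878, 883^512≡35
920 = 512 + 256 + 128 + 16 + 8, so 883^920 ≡ 35·878·296·191·811 ≡ 644 (mod 1399)
1180·644 = 759920 ≡ 263 (mod 1399)
263 ≡ 263 (mod 1399), so the signature is genuine.

valid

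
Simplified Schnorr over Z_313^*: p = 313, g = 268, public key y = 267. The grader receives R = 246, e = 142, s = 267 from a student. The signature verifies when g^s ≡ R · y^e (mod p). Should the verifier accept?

g^s mod p:
Squares mod 313: 268^1≡268, 268^2≡147, 268^4≡12, 268^8≡144, 268^16≡78, 268^32≡137, 268^64≡302, 268^128≡121, 268^256≡243
267 = 256 + 8 + 2 + 1, so 268^267 ≡ 243·144·147·268 ≡ 184 (mod 313)
R · y^e mod p:
Squares mod 313: 267^1≡267, 267^2≡238, 267^4≡304, 267^8≡81, 267^16≡301, 267^32≡144, 267^64≡78, 267^128≡137
142 = 128 + 8 + 4 + 2, so 267^142 ≡ 137·81·304·238 ≡ 72 (mod 313)
246·72 = 17712 ≡ 184 (mod 313)
184 ≡ 184 (mod 313); signature holds.

accept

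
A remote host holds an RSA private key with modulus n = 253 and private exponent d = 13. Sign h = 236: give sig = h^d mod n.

59

h^13 mod 253 = 59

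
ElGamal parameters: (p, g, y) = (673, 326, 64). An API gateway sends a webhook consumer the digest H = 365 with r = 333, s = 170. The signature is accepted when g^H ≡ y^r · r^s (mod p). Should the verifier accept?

reject

Left side g^H mod p:
326^2 = 106276 ≡ 615
326^4 ≡ 615^2 = 378225 ≡ 672
326^8 ≡ 672^2 = 451584 ≡ 1
326^16 ≡ 1^2 = 1
326^32 ≡ 1^2 = 1
326^64 ≡ 1^2 = 1
326^128 ≡ 1^2 = 1
326^256 ≡ 1^2 = 1
365 = 256 + 64 + 32 + 8 + 4 + 1, so 326^365 ≡ 1·1·1·1·672·326 ≡ 347 (mod 673)
Right side y^r · r^s mod p:
64^2 = 4096 ≡ 58
64^4 ≡ 58^2 = 3364 ≡ 672
64^8 ≡ 672^2 = 451584 ≡ 1
64^16 ≡ 1^2 = 1
64^32 ≡ 1^2 = 1
64^64 ≡ 1^2 = 1
64^128 ≡ 1^2 = 1
64^256 ≡ 1^2 = 1
333 = 256 + 64 + 8 + 4 + 1, so 64^333 ≡ 1·1·1·672·64 ≡ 609 (mod 673)
333^2 = 110889 ≡ 517
333^4 ≡ 517^2 = 267289 ≡ 108
333^8 ≡ 108^2 = 11664 ≡ 223
333^16 ≡ 223^2 = 49729 ≡ 600
333^32 ≡ 600^2 = 360000 ≡ 618
333^64 ≡ 618^2 = 381924 ≡ 333
333^128 ≡ 333^2 = 110889 ≡ 517
170 = 128 + 32 + 8 + 2, so 333^170 ≡ 517·618·223·517 ≡ 517 (mod 673)
609·517 = 314853 ≡ 562 (mod 673)
347 ≠ 562, so verification fails.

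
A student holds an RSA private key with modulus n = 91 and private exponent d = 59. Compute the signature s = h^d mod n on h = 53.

79

h^2 ≡ 53^2 = 2809 ≡ 79
h^4 ≡ 79^2 = 6241 ≡ 53
h^8 ≡ 53^2 = 2809 ≡ 79
h^16 ≡ 79^2 = 6241 ≡ 53
h^32 ≡ 53^2 = 2809 ≡ 79
59 = 32 + 16 + 8 + 2 + 1, so h^59 ≡ 79·53·79·79·53 ≡ 79 (mod 91)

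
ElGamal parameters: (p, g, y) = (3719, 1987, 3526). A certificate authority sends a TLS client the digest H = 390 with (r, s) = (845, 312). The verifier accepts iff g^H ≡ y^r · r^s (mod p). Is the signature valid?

valid

Left side g^H mod p:
Squares mod 3719: 1987^1≡1987, 1987^2≡2310, 1987^4≡3054, 1987^8≡3383, 1987^16≡1326, 1987^32≡2908, 1987^64≡3177, 1987^128≡3682, 1987^256≡1369
390 = 256 + 128 + 4 + 2, so 1987^390 ≡ 1369·3682·3054·2310 ≡ 3243 (mod 3719)
Right side y^r · r^s mod p:
Squares mod 3719: 3526^1≡3526, 3526^2≡59, 3526^4≡3481, 3526^8≡859, 3526^16≡1519, 3526^32≡1581, 3526^64≡393, 3526^128≡1970, 3526^256≡1983, 3526^512≡1306
845 = 512 + 256 + 64 + 8 + 4 + 1, so 3526^845 ≡ 1306·1983·393·859·3481·3526 ≡ 1 (mod 3719)
Squares mod 3719: 845^1≡845, 845^2≡3696, 845^4≡529, 845^8≡916, 845^16≡2281, 845^32≡80, 845^64≡2681, 845^128≡2653, 845^256≡2061
312 = 256 + 32 + 16 + 8, so 845^312 ≡ 2061·80·2281·916 ≡ 3243 (mod 3719)
1·3243 = 3243 ≡ 3243 (mod 3719)
3243 ≡ 3243 (mod 3719), so the signature is genuine.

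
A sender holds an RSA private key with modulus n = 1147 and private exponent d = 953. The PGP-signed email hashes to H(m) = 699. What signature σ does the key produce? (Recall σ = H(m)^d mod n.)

416

(H(m))^953 mod 1147 = 416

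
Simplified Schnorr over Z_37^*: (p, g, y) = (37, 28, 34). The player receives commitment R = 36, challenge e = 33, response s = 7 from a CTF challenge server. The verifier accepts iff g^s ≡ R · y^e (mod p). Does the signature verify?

does not verify

g^s mod p:
Squares mod 37: 28^1≡28, 28^2≡7, 28^4≡12
7 = 4 + 2 + 1, so 28^7 ≡ 12·7·28 ≡ 21 (mod 37)
R · y^e mod p:
Squares mod 37: 34^1≡34, 34^2≡9, 34^4≡7, 34^8≡12, 34^16≡33, 34^32≡16
33 = 32 + 1, so 34^33 ≡ 16·34 ≡ 26 (mod 37)
36·26 = 936 ≡ 11 (mod 37)
21 ≠ 11; the check fails.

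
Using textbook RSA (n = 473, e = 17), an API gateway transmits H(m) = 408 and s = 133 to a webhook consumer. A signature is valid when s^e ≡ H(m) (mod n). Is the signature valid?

valid

s^17 mod 473 = 408
s^17 mod 473 = 408 matches H(m).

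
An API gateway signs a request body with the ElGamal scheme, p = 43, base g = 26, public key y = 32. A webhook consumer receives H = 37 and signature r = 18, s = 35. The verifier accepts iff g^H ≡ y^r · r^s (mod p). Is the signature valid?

invalid

Left side g^H mod p:
Squares mod 43: 26^1≡26, 26^2≡31, 26^4≡15, 26^8≡10, 26^16≡14, 26^32≡24
37 = 32 + 4 + 1, so 26^37 ≡ 24·15·26 ≡ 29 (mod 43)
Right side y^r · r^s mod p:
Squares mod 43: 32^1≡32, 32^2≡35, 32^4≡21, 32^8≡11, 32^16≡35
18 = 16 + 2, so 32^18 ≡ 35·35 ≡ 21 (mod 43)
Squares mod 43: 18^1≡18, 18^2≡23, 18^4≡13, 18^8≡40, 18^16≡9, 18^32≡38
35 = 32 + 2 + 1, so 18^35 ≡ 38·23·18 ≡ 37 (mod 43)
21·37 = 777 ≡ 3 (mod 43)
29 ≠ 3, so verification fails.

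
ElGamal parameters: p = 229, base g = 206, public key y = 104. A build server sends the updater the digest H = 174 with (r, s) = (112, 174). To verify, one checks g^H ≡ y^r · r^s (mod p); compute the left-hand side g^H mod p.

Squares mod 229: 206^1≡206, 206^2≡71, 206^4≡3, 206^8≡9, 206^16≡81, 206^32≡149, 206^64≡217, 206^128≡144
174 = 128 + 32 + 8 + 4 + 2, so 206^174 ≡ 144·149·9·3·71 ≡ 4 (mod 229)

4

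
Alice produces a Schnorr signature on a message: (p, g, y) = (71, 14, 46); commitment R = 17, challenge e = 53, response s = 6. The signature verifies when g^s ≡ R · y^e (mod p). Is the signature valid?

valid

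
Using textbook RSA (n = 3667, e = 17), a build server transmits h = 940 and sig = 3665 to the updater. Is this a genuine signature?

genuine

Squares mod 3667: sig^1≡3665, sig^2≡4, sig^4≡16, sig^8≡256, sig^16≡3197
17 = 16 + 1, so sig^17 ≡ 3197·3665 ≡ 940 (mod 3667)
Since 940 equals the digest 940, verification succeeds.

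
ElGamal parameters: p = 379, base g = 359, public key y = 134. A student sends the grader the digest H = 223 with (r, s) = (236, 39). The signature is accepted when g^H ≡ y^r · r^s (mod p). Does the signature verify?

verifies

Left side g^H mod p:
359^223 mod 379 = 158
Right side y^r · r^s mod p:
134^236 mod 379 = 81
236^39 mod 379 = 147
81·147 = 11907 ≡ 158 (mod 379)
158 ≡ 158 (mod 379), so the signature is genuine.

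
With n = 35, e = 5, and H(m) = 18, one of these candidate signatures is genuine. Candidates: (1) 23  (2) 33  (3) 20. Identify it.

1

Candidate 1: Squares mod 35: 23^1≡23, 23^2≡4, 23^4≡16; 5 = 4 + 1, so 23^5 ≡ 16·23 ≡ 18 (mod 35)
  → matches H(m) = 18
Candidate 2: Squares mod 35: 33^1≡33, 33^2≡4, 33^4≡16; 5 = 4 + 1, so 33^5 ≡ 16·33 ≡ 3 (mod 35)
Candidate 3: Squares mod 35: 20^1≡20, 20^2≡15, 20^4≡15; 5 = 4 + 1, so 20^5 ≡ 15·20 ≡ 20 (mod 35)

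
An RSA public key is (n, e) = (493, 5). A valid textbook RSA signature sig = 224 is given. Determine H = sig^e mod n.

Squares mod 493: sig^1≡224, sig^2≡383, sig^4≡268
5 = 4 + 1, so sig^5 ≡ 268·224 ≡ 379 (mod 493)

379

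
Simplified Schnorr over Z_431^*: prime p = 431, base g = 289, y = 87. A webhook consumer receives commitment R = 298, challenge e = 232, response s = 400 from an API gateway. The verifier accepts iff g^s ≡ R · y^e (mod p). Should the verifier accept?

reject

g^s mod p:
289^2 = 83521 ≡ 338
289^4 ≡ 338^2 = 114244 ≡ 29
289^8 ≡ 29^2 = 841 ≡ 410
289^16 ≡ 410^2 = 168100 ≡ 10
289^32 ≡ 10^2 = 100
289^64 ≡ 100^2 = 10000 ≡ 87
289^128 ≡ 87^2 = 7569 ≡ 242
289^256 ≡ 242^2 = 58564 ≡ 379
400 = 256 + 128 + 16, so 289^400 ≡ 379·242·10 ≡ 12 (mod 431)
R · y^e mod p:
87^2 = 7569 ≡ 242
87^4 ≡ 242^2 = 58564 ≡ 379
87^8 ≡ 379^2 = 143641 ≡ 118
87^16 ≡ 118^2 = 13924 ≡ 132
87^32 ≡ 132^2 = 17424 ≡ 184
87^64 ≡ 184^2 = 33856 ≡ 238
87^128 ≡ 238^2 = 56644 ≡ 183
232 = 128 + 64 + 32 + 8, so 87^232 ≡ 183·238·184·118 ≡ 278 (mod 431)
298·278 = 82844 ≡ 92 (mod 431)
12 ≠ 92; the check fails.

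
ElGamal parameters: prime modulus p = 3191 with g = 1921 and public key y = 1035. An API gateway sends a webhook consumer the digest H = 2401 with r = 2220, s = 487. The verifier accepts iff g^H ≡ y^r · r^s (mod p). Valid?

yes

Left side g^H mod p:
Squares mod 3191: 1921^1≡1921, 1921^2≡1445, 1921^4≡1111, 1921^8≡2595, 1921^16≡1015, 1921^32≡2723, 1921^64≡2036, 1921^128≡187, 1921^256≡3059, 1921^512≡1469, 1921^1024≡845, 1921^2048≡2432
2401 = 2048 + 256 + 64 + 32 + 1, so 1921^2401 ≡ 2432·3059·2036·2723·1921 ≡ 1871 (mod 3191)
Right side y^r · r^s mod p:
Squares mod 3191: 1035^1≡1035, 1035^2≡2240, 1035^4≡1348, 1035^8≡1425, 1035^16≡1149, 1035^32≡2318, 1035^64≡2671, 1035^128≡2356, 1035^256≡1587, 1035^512≡870, 1035^1024≡633, 1035^2048≡1814
2220 = 2048 + 128 + 32 + 8 + 4, so 1035^2220 ≡ 1814·2356·2318·1425·1348 ≡ 2872 (mod 3191)
Squares mod 3191: 2220^1≡2220, 2220^2≡1496, 2220^4≡1125, 2220^8≡1989, 2220^16≡2472, 2220^32≡19, 2220^64≡361, 2220^128≡2681, 2220^256≡1629
487 = 256 + 128 + 64 + 32 + 4 + 2 + 1, so 2220^487 ≡ 1629·2681·361·19·1125·1496·2220 ≡ 2755 (mod 3191)
2872·2755 = 7912360 ≡ 1871 (mod 3191)
1871 ≡ 1871 (mod 3191), so the signature is genuine.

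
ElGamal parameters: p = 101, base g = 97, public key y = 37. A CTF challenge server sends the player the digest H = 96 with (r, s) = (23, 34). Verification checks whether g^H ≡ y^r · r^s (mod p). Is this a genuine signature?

forged

Left side g^H mod p:
Squares mod 101: 97^1≡97, 97^2≡16, 97^4≡54, 97^8≡88, 97^16≡68, 97^32≡79, 97^64≡80
96 = 64 + 32, so 97^96 ≡ 80·79 ≡ 58 (mod 101)
Right side y^r · r^s mod p:
Squares mod 101: 37^1≡37, 37^2≡56, 37^4≡5, 37^8≡25, 37^16≡19
23 = 16 + 4 + 2 + 1, so 37^23 ≡ 19·5·56·37 ≡ 92 (mod 101)
Squares mod 101: 23^1≡23, 23^2≡24, 23^4≡71, 23^8≡92, 23^16≡81, 23^32≡97
34 = 32 + 2, so 23^34 ≡ 97·24 ≡ 5 (mod 101)
92·5 = 460 ≡ 56 (mod 101)
58 ≠ 56, so verification fails.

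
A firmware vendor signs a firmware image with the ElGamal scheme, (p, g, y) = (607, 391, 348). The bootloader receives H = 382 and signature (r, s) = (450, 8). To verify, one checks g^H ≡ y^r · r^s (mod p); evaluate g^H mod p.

391^2 = 152881 ≡ 524
391^4 ≡ 524^2 = 274576 ≡ 212
391^8 ≡ 212^2 = 44944 ≡ 26
391^16 ≡ 26^2 = 676 ≡ 69
391^32 ≡ 69^2 = 4761 ≡ 512
391^64 ≡ 512^2 = 262144 ≡ 527
391^128 ≡ 527^2 = 277729 ≡ 330
391^256 ≡ 330^2 = 108900 ≡ 247
382 = 256 + 64 + 32 + 16 + 8 + 4 + 2, so 391^382 ≡ 247·527·512·69·26·212·524 ≡ 93 (mod 607)

93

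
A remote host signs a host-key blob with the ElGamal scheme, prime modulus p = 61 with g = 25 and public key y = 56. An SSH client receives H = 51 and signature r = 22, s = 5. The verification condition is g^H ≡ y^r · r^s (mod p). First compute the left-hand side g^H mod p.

20

25^2 = 625 ≡ 15
25^4 ≡ 15^2 = 225 ≡ 42
25^8 ≡ 42^2 = 1764 ≡ 56
25^16 ≡ 56^2 = 3136 ≡ 25
25^32 ≡ 25^2 = 625 ≡ 15
51 = 32 + 16 + 2 + 1, so 25^51 ≡ 15·25·15·25 ≡ 20 (mod 61)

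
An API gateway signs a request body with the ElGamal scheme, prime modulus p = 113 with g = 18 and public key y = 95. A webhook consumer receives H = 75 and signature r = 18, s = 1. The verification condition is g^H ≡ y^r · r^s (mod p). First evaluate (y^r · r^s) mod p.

69

95^2 = 9025 ≡ 98
95^4 ≡ 98^2 = 9604 ≡ 112
95^8 ≡ 112^2 = 12544 ≡ 1
95^16 ≡ 1^2 = 1
18 = 16 + 2, so 95^18 ≡ 1·98 ≡ 98 (mod 113)
18^1 mod 113 = 18
y^r · r^s ≡ 98·18 = 1764 ≡ 69 (mod 113)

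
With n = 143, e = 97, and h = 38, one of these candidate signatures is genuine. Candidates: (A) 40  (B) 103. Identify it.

Candidate A: 40^2 = 1600 ≡ 27; 40^4 ≡ 27^2 = 729 ≡ 14; 40^8 ≡ 14^2 = 196 ≡ 53; 40^16 ≡ 53^2 = 2809 ≡ 92; 40^32 ≡ 92^2 = 8464 ≡ 27; 40^64 ≡ 27^2 = 729 ≡ 14; 97 = 64 + 32 + 1, so 40^97 ≡ 14·27·40 ≡ 105 (mod 143)
Candidate B: 103^2 = 10609 ≡ 27; 103^4 ≡ 27^2 = 729 ≡ 14; 103^8 ≡ 14^2 = 196 ≡ 53; 103^16 ≡ 53^2 = 2809 ≡ 92; 103^32 ≡ 92^2 = 8464 ≡ 27; 103^64 ≡ 27^2 = 729 ≡ 14; 97 = 64 + 32 + 1, so 103^97 ≡ 14·27·103 ≡ 38 (mod 143)
  → matches h = 38

B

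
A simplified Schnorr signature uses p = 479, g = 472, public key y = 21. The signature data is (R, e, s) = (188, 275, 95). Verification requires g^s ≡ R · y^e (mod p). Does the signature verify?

g^s mod p:
472^2 = 222784 ≡ 49
472^4 ≡ 49^2 = 2401 ≡ 6
472^8 ≡ 6^2 = 36
472^16 ≡ 36^2 = 1296 ≡ 338
472^32 ≡ 338^2 = 114244 ≡ 242
472^64 ≡ 242^2 = 58564 ≡ 126
95 = 64 + 16 + 8 + 4 + 2 + 1, so 472^95 ≡ 126·338·36·6·49·472 ≡ 434 (mod 479)
R · y^e mod p:
21^2 = 441
21^4 ≡ 441^2 = 194481 ≡ 7
21^8 ≡ 7^2 = 49
21^16 ≡ 49^2 = 2401 ≡ 6
21^32 ≡ 6^2 = 36
21^64 ≡ 36^2 = 1296 ≡ 338
21^128 ≡ 338^2 = 114244 ≡ 242
21^256 ≡ 242^2 = 58564 ≡ 126
275 = 256 + 16 + 2 + 1, so 21^275 ≡ 126·6·441·21 ≡ 252 (mod 479)
188·252 = 47376 ≡ 434 (mod 479)
434 ≡ 434 (mod 479); signature holds.

verifies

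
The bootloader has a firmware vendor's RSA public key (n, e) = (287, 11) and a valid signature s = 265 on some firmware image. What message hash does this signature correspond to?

s^2 ≡ 265^2 = 70225 ≡ 197
s^4 ≡ 197^2 = 38809 ≡ 64
s^8 ≡ 64^2 = 4096 ≡ 78
11 = 8 + 2 + 1, so s^11 ≡ 78·197·265 ≡ 34 (mod 287)

34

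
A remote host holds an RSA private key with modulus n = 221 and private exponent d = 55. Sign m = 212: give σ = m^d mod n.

134

Squares mod 221: m^1≡212, m^2≡81, m^4≡152, m^8≡120, m^16≡35, m^32≡120
55 = 32 + 16 + 4 + 2 + 1, so m^55 ≡ 120·35·152·81·212 ≡ 134 (mod 221)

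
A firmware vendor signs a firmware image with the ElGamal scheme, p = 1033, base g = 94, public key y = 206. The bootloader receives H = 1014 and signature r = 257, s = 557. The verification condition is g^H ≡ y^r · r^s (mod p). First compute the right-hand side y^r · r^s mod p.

206^2 = 42436 ≡ 83
206^4 ≡ 83^2 = 6889 ≡ 691
206^8 ≡ 691^2 = 477481 ≡ 235
206^16 ≡ 235^2 = 55225 ≡ 476
206^32 ≡ 476^2 = 226576 ≡ 349
206^64 ≡ 349^2 = 121801 ≡ 940
206^128 ≡ 940^2 = 883600 ≡ 385
206^256 ≡ 385^2 = 148225 ≡ 506
257 = 256 + 1, so 206^257 ≡ 506·206 ≡ 936 (mod 1033)
257^2 = 66049 ≡ 970
257^4 ≡ 970^2 = 940900 ≡ 870
257^8 ≡ 870^2 = 756900 ≡ 744
257^16 ≡ 744^2 = 553536 ≡ 881
257^32 ≡ 881^2 = 776161 ≡ 378
257^64 ≡ 378^2 = 142884 ≡ 330
257^128 ≡ 330^2 = 108900 ≡ 435
257^256 ≡ 435^2 = 189225 ≡ 186
257^512 ≡ 186^2 = 34596 ≡ 507
557 = 512 + 32 + 8 + 4 + 1, so 257^557 ≡ 507·378·744·870·257 ≡ 320 (mod 1033)
y^r · r^s ≡ 936·320 = 299520 ≡ 983 (mod 1033)

983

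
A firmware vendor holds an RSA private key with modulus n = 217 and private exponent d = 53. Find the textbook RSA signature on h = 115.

96

Squares mod 217: h^1≡115, h^2≡205, h^4≡144, h^8≡121, h^16≡102, h^32≡205
53 = 32 + 16 + 4 + 1, so h^53 ≡ 205·102·144·115 ≡ 96 (mod 217)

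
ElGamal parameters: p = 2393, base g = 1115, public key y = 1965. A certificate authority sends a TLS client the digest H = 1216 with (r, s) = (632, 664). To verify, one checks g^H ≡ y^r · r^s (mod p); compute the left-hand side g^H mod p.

431

1115^2 = 1243225 ≡ 1258
1115^4 ≡ 1258^2 = 1582564 ≡ 791
1115^8 ≡ 791^2 = 625681 ≡ 1108
1115^16 ≡ 1108^2 = 1227664 ≡ 55
1115^32 ≡ 55^2 = 3025 ≡ 632
1115^64 ≡ 632^2 = 399424 ≡ 2186
1115^128 ≡ 2186^2 = 4778596 ≡ 2168
1115^256 ≡ 2168^2 = 4700224 ≡ 372
1115^512 ≡ 372^2 = 138384 ≡ 1983
1115^1024 ≡ 1983^2 = 3932289 ≡ 590
1216 = 1024 + 128 + 64, so 1115^1216 ≡ 590·2168·2186 ≡ 431 (mod 2393)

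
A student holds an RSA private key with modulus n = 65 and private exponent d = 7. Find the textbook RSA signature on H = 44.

H^2 ≡ 44^2 = 1936 ≡ 51
H^4 ≡ 51^2 = 2601 ≡ 1
7 = 4 + 2 + 1, so H^7 ≡ 1·51·44 ≡ 34 (mod 65)

34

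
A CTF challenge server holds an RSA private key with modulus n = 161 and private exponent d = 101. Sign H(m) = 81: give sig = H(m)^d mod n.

(H(m))^2 ≡ 81^2 = 6561 ≡ 121
(H(m))^4 ≡ 121^2 = 14641 ≡ 151
(H(m))^8 ≡ 151^2 = 22801 ≡ 100
(H(m))^16 ≡ 100^2 = 10000 ≡ 18
(H(m))^32 ≡ 18^2 = 324 ≡ 2
(H(m))^64 ≡ 2^2 = 4
101 = 64 + 32 + 4 + 1, so (H(m))^101 ≡ 4·2·151·81 ≡ 121 (mod 161)

121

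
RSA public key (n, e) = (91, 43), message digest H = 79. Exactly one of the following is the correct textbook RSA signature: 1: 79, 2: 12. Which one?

1

Candidate 1: 79^2 = 6241 ≡ 53; 79^4 ≡ 53^2 = 2809 ≡ 79; 79^8 ≡ 79^2 = 6241 ≡ 53; 79^16 ≡ 53^2 = 2809 ≡ 79; 79^32 ≡ 79^2 = 6241 ≡ 53; 43 = 32 + 8 + 2 + 1, so 79^43 ≡ 53·53·53·79 ≡ 79 (mod 91)
  → matches H = 79
Candidate 2: 12^2 = 144 ≡ 53; 12^4 ≡ 53^2 = 2809 ≡ 79; 12^8 ≡ 79^2 = 6241 ≡ 53; 12^16 ≡ 53^2 = 2809 ≡ 79; 12^32 ≡ 79^2 = 6241 ≡ 53; 43 = 32 + 8 + 2 + 1, so 12^43 ≡ 53·53·53·12 ≡ 12 (mod 91)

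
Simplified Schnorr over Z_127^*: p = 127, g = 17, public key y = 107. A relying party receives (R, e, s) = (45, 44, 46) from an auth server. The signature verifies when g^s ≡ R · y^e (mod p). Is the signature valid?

invalid

g^s mod p:
Squares mod 127: 17^1≡17, 17^2≡35, 17^4≡82, 17^8≡120, 17^16≡49, 17^32≡115
46 = 32 + 8 + 4 + 2, so 17^46 ≡ 115·120·82·35 ≡ 34 (mod 127)
R · y^e mod p:
Squares mod 127: 107^1≡107, 107^2≡19, 107^4≡107, 107^8≡19, 107^16≡107, 107^32≡19
44 = 32 + 8 + 4, so 107^44 ≡ 19·19·107 ≡ 19 (mod 127)
45·19 = 855 ≡ 93 (mod 127)
34 ≠ 93; the check fails.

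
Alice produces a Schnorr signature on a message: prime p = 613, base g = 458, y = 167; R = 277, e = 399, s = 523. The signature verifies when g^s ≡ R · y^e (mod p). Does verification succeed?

fails

g^s mod p:
Squares mod 613: 458^1≡458, 458^2≡118, 458^4≡438, 458^8≡588, 458^16≡12, 458^32≡144, 458^64≡507, 458^128≡202, 458^256≡346, 458^512≡181
523 = 512 + 8 + 2 + 1, so 458^523 ≡ 181·588·118·458 ≡ 507 (mod 613)
R · y^e mod p:
Squares mod 613: 167^1≡167, 167^2≡304, 167^4≡466, 167^8≡154, 167^16≡422, 167^32≡314, 167^64≡516, 167^128≡214, 167^256≡434
399 = 256 + 128 + 8 + 4 + 2 + 1, so 167^399 ≡ 434·214·154·466·304·167 ≡ 545 (mod 613)
277·545 = 150965 ≡ 167 (mod 613)
507 ≠ 167; the check fails.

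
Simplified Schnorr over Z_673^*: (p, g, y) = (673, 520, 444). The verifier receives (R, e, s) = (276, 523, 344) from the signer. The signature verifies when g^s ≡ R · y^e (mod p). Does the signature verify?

g^s mod p:
Squares mod 673: 520^1≡520, 520^2≡527, 520^4≡453, 520^8≡617, 520^16≡444, 520^32≡620, 520^64≡117, 520^128≡229, 520^256≡620
344 = 256 + 64 + 16 + 8, so 520^344 ≡ 620·117·444·617 ≡ 56 (mod 673)
R · y^e mod p:
Squares mod 673: 444^1≡444, 444^2≡620, 444^4≡117, 444^8≡229, 444^16≡620, 444^32≡117, 444^64≡229, 444^128≡620, 444^256≡117, 444^512≡229
523 = 512 + 8 + 2 + 1, so 444^523 ≡ 229·229·620·444 ≡ 127 (mod 673)
276·127 = 35052 ≡ 56 (mod 673)
56 ≡ 56 (mod 673); signature holds.

verifies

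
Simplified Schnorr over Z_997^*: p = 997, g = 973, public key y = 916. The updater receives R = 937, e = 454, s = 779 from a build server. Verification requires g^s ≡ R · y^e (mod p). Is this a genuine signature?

g^s mod p:
973^2 = 946729 ≡ 576
973^4 ≡ 576^2 = 331776 ≡ 772
973^8 ≡ 772^2 = 595984 ≡ 775
973^16 ≡ 775^2 = 600625 ≡ 431
973^32 ≡ 431^2 = 185761 ≡ 319
973^64 ≡ 319^2 = 101761 ≡ 67
973^128 ≡ 67^2 = 4489 ≡ 501
973^256 ≡ 501^2 = 251001 ≡ 754
973^512 ≡ 754^2 = 568516 ≡ 226
779 = 512 + 256 + 8 + 2 + 1, so 973^779 ≡ 226·754·775·576·973 ≡ 512 (mod 997)
R · y^e mod p:
916^2 = 839056 ≡ 579
916^4 ≡ 579^2 = 335241 ≡ 249
916^8 ≡ 249^2 = 62001 ≡ 187
916^16 ≡ 187^2 = 34969 ≡ 74
916^32 ≡ 74^2 = 5476 ≡ 491
916^64 ≡ 491^2 = 241081 ≡ 804
916^128 ≡ 804^2 = 646416 ≡ 360
916^256 ≡ 360^2 = 129600 ≡ 987
454 = 256 + 128 + 64 + 4 + 2, so 916^454 ≡ 987·360·804·249·579 ≡ 75 (mod 997)
937·75 = 70275 ≡ 485 (mod 997)
512 ≠ 485; the check fails.

forged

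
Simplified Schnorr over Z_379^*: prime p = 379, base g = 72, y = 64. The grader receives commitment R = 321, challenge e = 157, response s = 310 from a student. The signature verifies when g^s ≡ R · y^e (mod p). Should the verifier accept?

reject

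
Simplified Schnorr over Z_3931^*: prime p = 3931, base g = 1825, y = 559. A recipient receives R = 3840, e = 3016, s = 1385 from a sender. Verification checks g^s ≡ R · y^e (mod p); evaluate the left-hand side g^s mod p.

1533

1825^1385 mod 3931 = 1533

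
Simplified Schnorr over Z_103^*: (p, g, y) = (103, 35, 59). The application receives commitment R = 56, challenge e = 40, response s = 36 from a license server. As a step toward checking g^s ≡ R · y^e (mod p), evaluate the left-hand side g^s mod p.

35^2 = 1225 ≡ 92
35^4 ≡ 92^2 = 8464 ≡ 18
35^8 ≡ 18^2 = 324 ≡ 15
35^16 ≡ 15^2 = 225 ≡ 19
35^32 ≡ 19^2 = 361 ≡ 52
36 = 32 + 4, so 35^36 ≡ 52·18 ≡ 9 (mod 103)

9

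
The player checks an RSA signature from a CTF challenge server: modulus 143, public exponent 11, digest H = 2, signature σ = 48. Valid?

no

σ^2 ≡ 48^2 = 2304 ≡ 16
σ^4 ≡ 16^2 = 256 ≡ 113
σ^8 ≡ 113^2 = 12769 ≡ 42
11 = 8 + 2 + 1, so σ^11 ≡ 42·16·48 ≡ 81 (mod 143)
81 ≠ 2, so verification fails.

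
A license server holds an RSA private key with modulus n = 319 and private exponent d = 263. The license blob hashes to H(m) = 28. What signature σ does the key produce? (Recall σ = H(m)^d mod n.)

260

(H(m))^2 ≡ 28^2 = 784 ≡ 146
(H(m))^4 ≡ 146^2 = 21316 ≡ 262
(H(m))^8 ≡ 262^2 = 68644 ≡ 59
(H(m))^16 ≡ 59^2 = 3481 ≡ 291
(H(m))^32 ≡ 291^2 = 84681 ≡ 146
(H(m))^64 ≡ 146^2 = 21316 ≡ 262
(H(m))^128 ≡ 262^2 = 68644 ≡ 59
(H(m))^256 ≡ 59^2 = 3481 ≡ 291
263 = 256 + 4 + 2 + 1, so (H(m))^263 ≡ 291·262·146·28 ≡ 260 (mod 319)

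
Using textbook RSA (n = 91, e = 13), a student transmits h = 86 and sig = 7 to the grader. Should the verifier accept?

reject

sig^13 mod 91 = 7
sig^13 mod 91 = 7, but h = 86.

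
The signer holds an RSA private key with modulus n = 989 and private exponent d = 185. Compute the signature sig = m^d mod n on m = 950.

107

m^2 ≡ 950^2 = 902500 ≡ 532
m^4 ≡ 532^2 = 283024 ≡ 170
m^8 ≡ 170^2 = 28900 ≡ 219
m^16 ≡ 219^2 = 47961 ≡ 489
m^32 ≡ 489^2 = 239121 ≡ 772
m^64 ≡ 772^2 = 595984 ≡ 606
m^128 ≡ 606^2 = 367236 ≡ 317
185 = 128 + 32 + 16 + 8 + 1, so m^185 ≡ 317·772·489·219·950 ≡ 107 (mod 989)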